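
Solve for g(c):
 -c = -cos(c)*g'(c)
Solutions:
 g(c) = C1 + Integral(c/cos(c), c)


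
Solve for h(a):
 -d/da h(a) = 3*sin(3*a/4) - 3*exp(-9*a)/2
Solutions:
 h(a) = C1 + 4*cos(3*a/4) - exp(-9*a)/6


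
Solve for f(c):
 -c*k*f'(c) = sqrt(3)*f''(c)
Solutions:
 f(c) = Piecewise((-sqrt(2)*3^(1/4)*sqrt(pi)*C1*erf(sqrt(2)*3^(3/4)*c*sqrt(k)/6)/(2*sqrt(k)) - C2, (k > 0) | (k < 0)), (-C1*c - C2, True))


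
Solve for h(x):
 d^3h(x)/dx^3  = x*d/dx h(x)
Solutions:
 h(x) = C1 + Integral(C2*airyai(x) + C3*airybi(x), x)


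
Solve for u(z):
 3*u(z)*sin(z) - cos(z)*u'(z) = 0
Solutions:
 u(z) = C1/cos(z)^3


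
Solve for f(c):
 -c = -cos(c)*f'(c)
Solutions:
 f(c) = C1 + Integral(c/cos(c), c)


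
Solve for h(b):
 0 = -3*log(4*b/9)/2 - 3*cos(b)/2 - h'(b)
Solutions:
 h(b) = C1 - 3*b*log(b)/2 - 3*b*log(2) + 3*b/2 + 3*b*log(3) - 3*sin(b)/2


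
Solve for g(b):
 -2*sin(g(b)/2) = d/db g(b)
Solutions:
 g(b) = -2*acos((-C1 - exp(2*b))/(C1 - exp(2*b))) + 4*pi
 g(b) = 2*acos((-C1 - exp(2*b))/(C1 - exp(2*b)))


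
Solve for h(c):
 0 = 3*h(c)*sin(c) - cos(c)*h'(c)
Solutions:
 h(c) = C1/cos(c)^3


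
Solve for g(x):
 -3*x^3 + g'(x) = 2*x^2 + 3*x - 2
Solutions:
 g(x) = C1 + 3*x^4/4 + 2*x^3/3 + 3*x^2/2 - 2*x


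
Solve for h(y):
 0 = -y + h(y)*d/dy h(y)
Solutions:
 h(y) = -sqrt(C1 + y^2)
 h(y) = sqrt(C1 + y^2)


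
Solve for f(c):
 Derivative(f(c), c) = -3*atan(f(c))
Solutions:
 Integral(1/atan(_y), (_y, f(c))) = C1 - 3*c


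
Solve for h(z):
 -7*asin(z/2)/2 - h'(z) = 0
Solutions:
 h(z) = C1 - 7*z*asin(z/2)/2 - 7*sqrt(4 - z^2)/2


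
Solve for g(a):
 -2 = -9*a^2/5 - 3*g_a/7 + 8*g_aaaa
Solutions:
 g(a) = C1 + C4*exp(3^(1/3)*7^(2/3)*a/14) - 7*a^3/5 + 14*a/3 + (C2*sin(3^(5/6)*7^(2/3)*a/28) + C3*cos(3^(5/6)*7^(2/3)*a/28))*exp(-3^(1/3)*7^(2/3)*a/28)


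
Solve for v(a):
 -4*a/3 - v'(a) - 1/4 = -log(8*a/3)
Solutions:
 v(a) = C1 - 2*a^2/3 + a*log(a) - 5*a/4 + a*log(8/3)


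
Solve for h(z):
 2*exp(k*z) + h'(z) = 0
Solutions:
 h(z) = C1 - 2*exp(k*z)/k


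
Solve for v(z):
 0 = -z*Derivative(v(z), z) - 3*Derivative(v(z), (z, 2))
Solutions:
 v(z) = C1 + C2*erf(sqrt(6)*z/6)


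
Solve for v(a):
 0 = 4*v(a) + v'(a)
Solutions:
 v(a) = C1*exp(-4*a)


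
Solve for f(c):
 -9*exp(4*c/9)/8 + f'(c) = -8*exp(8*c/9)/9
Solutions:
 f(c) = C1 + 81*exp(4*c/9)/32 - exp(c)^(8/9)


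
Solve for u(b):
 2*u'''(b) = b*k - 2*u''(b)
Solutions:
 u(b) = C1 + C2*b + C3*exp(-b) + b^3*k/12 - b^2*k/4


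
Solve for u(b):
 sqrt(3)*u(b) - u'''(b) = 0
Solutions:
 u(b) = C3*exp(3^(1/6)*b) + (C1*sin(3^(2/3)*b/2) + C2*cos(3^(2/3)*b/2))*exp(-3^(1/6)*b/2)


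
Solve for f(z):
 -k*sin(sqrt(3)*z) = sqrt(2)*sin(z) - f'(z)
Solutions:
 f(z) = C1 - sqrt(3)*k*cos(sqrt(3)*z)/3 - sqrt(2)*cos(z)


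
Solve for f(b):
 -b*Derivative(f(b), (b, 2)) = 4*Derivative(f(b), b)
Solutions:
 f(b) = C1 + C2/b^3


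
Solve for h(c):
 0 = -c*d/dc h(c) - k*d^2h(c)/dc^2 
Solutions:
 h(c) = C1 + C2*sqrt(k)*erf(sqrt(2)*c*sqrt(1/k)/2)


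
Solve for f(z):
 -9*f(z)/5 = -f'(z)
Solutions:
 f(z) = C1*exp(9*z/5)


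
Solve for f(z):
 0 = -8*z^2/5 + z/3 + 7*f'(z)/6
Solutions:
 f(z) = C1 + 16*z^3/35 - z^2/7


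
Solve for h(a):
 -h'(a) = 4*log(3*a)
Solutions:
 h(a) = C1 - 4*a*log(a) - a*log(81) + 4*a


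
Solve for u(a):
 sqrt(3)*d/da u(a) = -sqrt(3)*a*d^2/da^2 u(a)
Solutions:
 u(a) = C1 + C2*log(a)


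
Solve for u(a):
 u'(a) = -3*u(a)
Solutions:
 u(a) = C1*exp(-3*a)


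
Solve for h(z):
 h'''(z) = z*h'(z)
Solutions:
 h(z) = C1 + Integral(C2*airyai(z) + C3*airybi(z), z)


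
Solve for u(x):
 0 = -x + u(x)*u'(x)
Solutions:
 u(x) = -sqrt(C1 + x^2)
 u(x) = sqrt(C1 + x^2)


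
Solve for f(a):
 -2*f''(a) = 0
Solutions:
 f(a) = C1 + C2*a


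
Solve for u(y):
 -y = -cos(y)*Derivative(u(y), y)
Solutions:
 u(y) = C1 + Integral(y/cos(y), y)


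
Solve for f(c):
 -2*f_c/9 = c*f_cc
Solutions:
 f(c) = C1 + C2*c^(7/9)


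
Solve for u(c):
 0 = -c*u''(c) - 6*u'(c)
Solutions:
 u(c) = C1 + C2/c^5


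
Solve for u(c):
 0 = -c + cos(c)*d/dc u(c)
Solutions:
 u(c) = C1 + Integral(c/cos(c), c)


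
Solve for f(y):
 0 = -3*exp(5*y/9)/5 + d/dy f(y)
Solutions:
 f(y) = C1 + 27*exp(5*y/9)/25


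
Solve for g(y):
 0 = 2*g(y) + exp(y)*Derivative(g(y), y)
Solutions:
 g(y) = C1*exp(2*exp(-y))


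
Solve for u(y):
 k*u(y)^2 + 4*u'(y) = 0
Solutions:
 u(y) = 4/(C1 + k*y)


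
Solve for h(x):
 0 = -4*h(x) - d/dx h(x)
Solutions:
 h(x) = C1*exp(-4*x)


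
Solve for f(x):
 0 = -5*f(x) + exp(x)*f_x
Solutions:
 f(x) = C1*exp(-5*exp(-x))


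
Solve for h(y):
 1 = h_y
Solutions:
 h(y) = C1 + y


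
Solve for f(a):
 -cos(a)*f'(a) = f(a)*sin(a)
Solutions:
 f(a) = C1*cos(a)


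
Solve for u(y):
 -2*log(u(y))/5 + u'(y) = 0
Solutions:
 li(u(y)) = C1 + 2*y/5


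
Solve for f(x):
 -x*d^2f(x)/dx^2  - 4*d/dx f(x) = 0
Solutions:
 f(x) = C1 + C2/x^3


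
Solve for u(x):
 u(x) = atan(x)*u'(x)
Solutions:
 u(x) = C1*exp(Integral(1/atan(x), x))


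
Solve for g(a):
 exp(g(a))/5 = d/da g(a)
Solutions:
 g(a) = log(-1/(C1 + a)) + log(5)


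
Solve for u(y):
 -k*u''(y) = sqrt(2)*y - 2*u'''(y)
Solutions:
 u(y) = C1 + C2*y + C3*exp(k*y/2) - sqrt(2)*y^3/(6*k) - sqrt(2)*y^2/k^2


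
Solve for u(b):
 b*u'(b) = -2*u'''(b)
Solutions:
 u(b) = C1 + Integral(C2*airyai(-2^(2/3)*b/2) + C3*airybi(-2^(2/3)*b/2), b)


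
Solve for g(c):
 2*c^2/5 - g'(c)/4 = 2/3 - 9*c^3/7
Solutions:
 g(c) = C1 + 9*c^4/7 + 8*c^3/15 - 8*c/3


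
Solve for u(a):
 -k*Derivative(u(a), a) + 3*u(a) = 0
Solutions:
 u(a) = C1*exp(3*a/k)


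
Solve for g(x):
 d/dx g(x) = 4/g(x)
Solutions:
 g(x) = -sqrt(C1 + 8*x)
 g(x) = sqrt(C1 + 8*x)


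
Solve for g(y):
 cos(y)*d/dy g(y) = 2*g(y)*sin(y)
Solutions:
 g(y) = C1/cos(y)^2


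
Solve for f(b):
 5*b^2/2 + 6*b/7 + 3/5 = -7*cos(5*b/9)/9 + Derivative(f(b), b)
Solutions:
 f(b) = C1 + 5*b^3/6 + 3*b^2/7 + 3*b/5 + 7*sin(5*b/9)/5


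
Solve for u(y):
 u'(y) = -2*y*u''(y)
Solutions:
 u(y) = C1 + C2*sqrt(y)


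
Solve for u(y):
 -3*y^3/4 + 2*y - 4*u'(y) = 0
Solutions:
 u(y) = C1 - 3*y^4/64 + y^2/4


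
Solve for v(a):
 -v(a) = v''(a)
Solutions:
 v(a) = C1*sin(a) + C2*cos(a)


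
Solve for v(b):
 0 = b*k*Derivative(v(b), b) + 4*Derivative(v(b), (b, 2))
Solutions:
 v(b) = Piecewise((-sqrt(2)*sqrt(pi)*C1*erf(sqrt(2)*b*sqrt(k)/4)/sqrt(k) - C2, (k > 0) | (k < 0)), (-C1*b - C2, True))


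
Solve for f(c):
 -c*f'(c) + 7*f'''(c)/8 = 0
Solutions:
 f(c) = C1 + Integral(C2*airyai(2*7^(2/3)*c/7) + C3*airybi(2*7^(2/3)*c/7), c)


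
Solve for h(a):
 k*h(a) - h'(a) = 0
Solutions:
 h(a) = C1*exp(a*k)


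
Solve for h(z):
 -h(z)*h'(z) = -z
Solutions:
 h(z) = -sqrt(C1 + z^2)
 h(z) = sqrt(C1 + z^2)


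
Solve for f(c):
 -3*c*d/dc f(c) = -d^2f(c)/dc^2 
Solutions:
 f(c) = C1 + C2*erfi(sqrt(6)*c/2)


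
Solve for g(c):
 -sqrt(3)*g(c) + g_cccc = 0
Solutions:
 g(c) = C1*exp(-3^(1/8)*c) + C2*exp(3^(1/8)*c) + C3*sin(3^(1/8)*c) + C4*cos(3^(1/8)*c)


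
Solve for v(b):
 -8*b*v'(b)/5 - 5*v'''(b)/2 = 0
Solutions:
 v(b) = C1 + Integral(C2*airyai(-2*10^(1/3)*b/5) + C3*airybi(-2*10^(1/3)*b/5), b)


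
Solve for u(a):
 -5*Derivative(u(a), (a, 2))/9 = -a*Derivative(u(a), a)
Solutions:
 u(a) = C1 + C2*erfi(3*sqrt(10)*a/10)


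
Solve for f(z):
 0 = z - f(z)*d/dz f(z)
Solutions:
 f(z) = -sqrt(C1 + z^2)
 f(z) = sqrt(C1 + z^2)


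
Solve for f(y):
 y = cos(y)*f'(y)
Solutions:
 f(y) = C1 + Integral(y/cos(y), y)


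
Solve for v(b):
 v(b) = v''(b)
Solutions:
 v(b) = C1*exp(-b) + C2*exp(b)


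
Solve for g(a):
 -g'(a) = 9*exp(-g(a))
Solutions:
 g(a) = log(C1 - 9*a)


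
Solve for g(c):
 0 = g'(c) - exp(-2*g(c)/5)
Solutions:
 g(c) = 5*log(-sqrt(C1 + c)) - 5*log(5) + 5*log(10)/2
 g(c) = 5*log(C1 + c)/2 - 5*log(5) + 5*log(10)/2


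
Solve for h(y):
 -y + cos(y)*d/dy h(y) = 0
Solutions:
 h(y) = C1 + Integral(y/cos(y), y)


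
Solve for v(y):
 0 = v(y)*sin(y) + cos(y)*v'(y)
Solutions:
 v(y) = C1*cos(y)


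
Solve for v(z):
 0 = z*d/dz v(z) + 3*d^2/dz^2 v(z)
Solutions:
 v(z) = C1 + C2*erf(sqrt(6)*z/6)


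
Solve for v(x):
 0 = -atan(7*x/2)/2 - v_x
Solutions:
 v(x) = C1 - x*atan(7*x/2)/2 + log(49*x^2 + 4)/14


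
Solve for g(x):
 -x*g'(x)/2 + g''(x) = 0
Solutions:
 g(x) = C1 + C2*erfi(x/2)


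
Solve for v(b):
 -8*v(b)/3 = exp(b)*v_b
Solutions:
 v(b) = C1*exp(8*exp(-b)/3)


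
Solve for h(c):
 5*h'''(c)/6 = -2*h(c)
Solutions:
 h(c) = C3*exp(c*(-12^(1/3)*5^(2/3) + 3*10^(2/3)*3^(1/3))/20)*sin(10^(2/3)*3^(5/6)*c/10) + C4*exp(c*(-12^(1/3)*5^(2/3) + 3*10^(2/3)*3^(1/3))/20)*cos(10^(2/3)*3^(5/6)*c/10) + C5*exp(-c*(12^(1/3)*5^(2/3) + 3*10^(2/3)*3^(1/3))/20) + (C1*sin(10^(2/3)*3^(5/6)*c/10) + C2*cos(10^(2/3)*3^(5/6)*c/10))*exp(12^(1/3)*5^(2/3)*c/10)


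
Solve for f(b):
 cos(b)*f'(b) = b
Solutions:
 f(b) = C1 + Integral(b/cos(b), b)


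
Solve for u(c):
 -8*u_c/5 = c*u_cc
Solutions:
 u(c) = C1 + C2/c^(3/5)


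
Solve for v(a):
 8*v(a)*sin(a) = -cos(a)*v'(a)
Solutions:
 v(a) = C1*cos(a)^8


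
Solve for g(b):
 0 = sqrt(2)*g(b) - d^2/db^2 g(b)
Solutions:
 g(b) = C1*exp(-2^(1/4)*b) + C2*exp(2^(1/4)*b)


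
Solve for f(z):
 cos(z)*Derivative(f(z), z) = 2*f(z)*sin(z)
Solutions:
 f(z) = C1/cos(z)^2


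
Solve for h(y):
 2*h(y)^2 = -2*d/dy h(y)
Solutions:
 h(y) = 1/(C1 + y)


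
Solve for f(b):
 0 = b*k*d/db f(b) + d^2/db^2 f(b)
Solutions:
 f(b) = Piecewise((-sqrt(2)*sqrt(pi)*C1*erf(sqrt(2)*b*sqrt(k)/2)/(2*sqrt(k)) - C2, (k > 0) | (k < 0)), (-C1*b - C2, True))


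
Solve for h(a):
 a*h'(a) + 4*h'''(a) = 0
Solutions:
 h(a) = C1 + Integral(C2*airyai(-2^(1/3)*a/2) + C3*airybi(-2^(1/3)*a/2), a)


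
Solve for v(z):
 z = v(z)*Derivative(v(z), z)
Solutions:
 v(z) = -sqrt(C1 + z^2)
 v(z) = sqrt(C1 + z^2)


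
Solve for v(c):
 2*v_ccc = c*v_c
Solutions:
 v(c) = C1 + Integral(C2*airyai(2^(2/3)*c/2) + C3*airybi(2^(2/3)*c/2), c)


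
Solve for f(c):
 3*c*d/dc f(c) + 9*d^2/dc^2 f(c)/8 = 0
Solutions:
 f(c) = C1 + C2*erf(2*sqrt(3)*c/3)


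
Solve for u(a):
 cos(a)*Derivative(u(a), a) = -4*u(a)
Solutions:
 u(a) = C1*(sin(a)^2 - 2*sin(a) + 1)/(sin(a)^2 + 2*sin(a) + 1)


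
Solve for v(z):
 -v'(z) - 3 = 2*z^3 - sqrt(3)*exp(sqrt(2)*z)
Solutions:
 v(z) = C1 - z^4/2 - 3*z + sqrt(6)*exp(sqrt(2)*z)/2


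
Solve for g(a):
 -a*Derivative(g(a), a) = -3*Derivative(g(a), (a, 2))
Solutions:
 g(a) = C1 + C2*erfi(sqrt(6)*a/6)


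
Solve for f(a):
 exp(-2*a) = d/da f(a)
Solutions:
 f(a) = C1 - exp(-2*a)/2


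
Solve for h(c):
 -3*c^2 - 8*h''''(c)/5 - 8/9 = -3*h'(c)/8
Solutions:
 h(c) = C1 + C4*exp(15^(1/3)*c/4) + 8*c^3/3 + 64*c/27 + (C2*sin(3^(5/6)*5^(1/3)*c/8) + C3*cos(3^(5/6)*5^(1/3)*c/8))*exp(-15^(1/3)*c/8)


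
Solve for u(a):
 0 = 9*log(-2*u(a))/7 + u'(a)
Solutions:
 7*Integral(1/(log(-_y) + log(2)), (_y, u(a)))/9 = C1 - a


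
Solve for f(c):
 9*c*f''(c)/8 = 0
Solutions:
 f(c) = C1 + C2*c


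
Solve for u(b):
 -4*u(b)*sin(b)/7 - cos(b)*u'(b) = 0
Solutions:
 u(b) = C1*cos(b)^(4/7)


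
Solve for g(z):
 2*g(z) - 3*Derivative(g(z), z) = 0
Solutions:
 g(z) = C1*exp(2*z/3)


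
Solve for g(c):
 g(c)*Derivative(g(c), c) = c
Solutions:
 g(c) = -sqrt(C1 + c^2)
 g(c) = sqrt(C1 + c^2)


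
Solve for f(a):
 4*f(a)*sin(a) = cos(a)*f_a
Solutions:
 f(a) = C1/cos(a)^4


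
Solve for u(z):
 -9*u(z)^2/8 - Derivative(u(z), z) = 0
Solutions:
 u(z) = 8/(C1 + 9*z)


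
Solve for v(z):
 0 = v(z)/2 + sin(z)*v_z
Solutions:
 v(z) = C1*(cos(z) + 1)^(1/4)/(cos(z) - 1)^(1/4)


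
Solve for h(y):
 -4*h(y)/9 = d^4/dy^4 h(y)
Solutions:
 h(y) = (C1*sin(sqrt(3)*y/3) + C2*cos(sqrt(3)*y/3))*exp(-sqrt(3)*y/3) + (C3*sin(sqrt(3)*y/3) + C4*cos(sqrt(3)*y/3))*exp(sqrt(3)*y/3)


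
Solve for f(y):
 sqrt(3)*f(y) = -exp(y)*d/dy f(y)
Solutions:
 f(y) = C1*exp(sqrt(3)*exp(-y))


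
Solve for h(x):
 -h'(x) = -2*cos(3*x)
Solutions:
 h(x) = C1 + 2*sin(3*x)/3


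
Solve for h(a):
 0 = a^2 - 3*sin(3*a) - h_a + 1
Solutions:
 h(a) = C1 + a^3/3 + a + cos(3*a)


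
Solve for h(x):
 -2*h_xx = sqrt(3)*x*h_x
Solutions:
 h(x) = C1 + C2*erf(3^(1/4)*x/2)


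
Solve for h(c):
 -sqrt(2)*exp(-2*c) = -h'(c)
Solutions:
 h(c) = C1 - sqrt(2)*exp(-2*c)/2


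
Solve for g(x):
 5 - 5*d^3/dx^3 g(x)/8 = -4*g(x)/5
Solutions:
 g(x) = C3*exp(2*2^(2/3)*5^(1/3)*x/5) + (C1*sin(2^(2/3)*sqrt(3)*5^(1/3)*x/5) + C2*cos(2^(2/3)*sqrt(3)*5^(1/3)*x/5))*exp(-2^(2/3)*5^(1/3)*x/5) - 25/4


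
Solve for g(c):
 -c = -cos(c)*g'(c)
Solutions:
 g(c) = C1 + Integral(c/cos(c), c)


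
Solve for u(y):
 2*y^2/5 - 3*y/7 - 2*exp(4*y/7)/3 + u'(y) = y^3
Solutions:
 u(y) = C1 + y^4/4 - 2*y^3/15 + 3*y^2/14 + 7*exp(4*y/7)/6


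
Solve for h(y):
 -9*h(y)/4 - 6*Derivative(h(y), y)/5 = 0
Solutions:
 h(y) = C1*exp(-15*y/8)


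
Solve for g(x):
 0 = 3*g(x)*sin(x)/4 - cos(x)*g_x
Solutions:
 g(x) = C1/cos(x)^(3/4)


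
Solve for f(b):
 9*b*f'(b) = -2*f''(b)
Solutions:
 f(b) = C1 + C2*erf(3*b/2)


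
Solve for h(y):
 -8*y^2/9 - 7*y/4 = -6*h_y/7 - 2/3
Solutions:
 h(y) = C1 + 28*y^3/81 + 49*y^2/48 - 7*y/9


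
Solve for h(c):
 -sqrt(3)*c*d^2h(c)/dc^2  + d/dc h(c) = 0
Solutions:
 h(c) = C1 + C2*c^(sqrt(3)/3 + 1)


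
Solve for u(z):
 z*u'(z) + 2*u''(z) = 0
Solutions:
 u(z) = C1 + C2*erf(z/2)


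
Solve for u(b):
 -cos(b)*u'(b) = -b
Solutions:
 u(b) = C1 + Integral(b/cos(b), b)


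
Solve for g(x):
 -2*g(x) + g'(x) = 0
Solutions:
 g(x) = C1*exp(2*x)


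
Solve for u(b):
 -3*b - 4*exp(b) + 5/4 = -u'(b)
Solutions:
 u(b) = C1 + 3*b^2/2 - 5*b/4 + 4*exp(b)


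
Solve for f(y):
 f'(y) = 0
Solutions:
 f(y) = C1


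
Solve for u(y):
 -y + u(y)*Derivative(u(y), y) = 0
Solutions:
 u(y) = -sqrt(C1 + y^2)
 u(y) = sqrt(C1 + y^2)


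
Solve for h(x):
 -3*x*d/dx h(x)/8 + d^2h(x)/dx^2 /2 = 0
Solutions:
 h(x) = C1 + C2*erfi(sqrt(6)*x/4)


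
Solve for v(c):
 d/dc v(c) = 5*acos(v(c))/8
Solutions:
 Integral(1/acos(_y), (_y, v(c))) = C1 + 5*c/8


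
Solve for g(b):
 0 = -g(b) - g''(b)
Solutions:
 g(b) = C1*sin(b) + C2*cos(b)


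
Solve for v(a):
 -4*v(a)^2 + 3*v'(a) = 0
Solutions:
 v(a) = -3/(C1 + 4*a)


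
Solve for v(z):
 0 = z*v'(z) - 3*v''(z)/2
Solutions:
 v(z) = C1 + C2*erfi(sqrt(3)*z/3)


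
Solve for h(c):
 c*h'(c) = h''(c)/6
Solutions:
 h(c) = C1 + C2*erfi(sqrt(3)*c)


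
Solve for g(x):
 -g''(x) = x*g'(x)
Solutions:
 g(x) = C1 + C2*erf(sqrt(2)*x/2)


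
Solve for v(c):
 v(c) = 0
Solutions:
 v(c) = 0


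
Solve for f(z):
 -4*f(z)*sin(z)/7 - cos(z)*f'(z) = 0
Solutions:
 f(z) = C1*cos(z)^(4/7)


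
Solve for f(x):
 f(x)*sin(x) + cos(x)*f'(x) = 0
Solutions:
 f(x) = C1*cos(x)


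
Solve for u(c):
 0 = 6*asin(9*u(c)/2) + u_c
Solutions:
 Integral(1/asin(9*_y/2), (_y, u(c))) = C1 - 6*c


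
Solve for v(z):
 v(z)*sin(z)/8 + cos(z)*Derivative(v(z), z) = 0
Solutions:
 v(z) = C1*cos(z)^(1/8)


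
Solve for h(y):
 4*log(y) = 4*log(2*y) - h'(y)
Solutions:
 h(y) = C1 + 4*y*log(2)


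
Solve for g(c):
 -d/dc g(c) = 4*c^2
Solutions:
 g(c) = C1 - 4*c^3/3


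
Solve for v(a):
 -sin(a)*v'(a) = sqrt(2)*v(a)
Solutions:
 v(a) = C1*(cos(a) + 1)^(sqrt(2)/2)/(cos(a) - 1)^(sqrt(2)/2)


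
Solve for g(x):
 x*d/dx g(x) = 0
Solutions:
 g(x) = C1


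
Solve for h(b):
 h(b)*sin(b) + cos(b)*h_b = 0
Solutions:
 h(b) = C1*cos(b)


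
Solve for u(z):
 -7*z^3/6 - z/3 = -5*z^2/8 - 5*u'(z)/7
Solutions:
 u(z) = C1 + 49*z^4/120 - 7*z^3/24 + 7*z^2/30


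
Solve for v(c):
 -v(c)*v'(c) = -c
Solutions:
 v(c) = -sqrt(C1 + c^2)
 v(c) = sqrt(C1 + c^2)


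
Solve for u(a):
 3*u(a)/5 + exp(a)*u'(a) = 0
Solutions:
 u(a) = C1*exp(3*exp(-a)/5)


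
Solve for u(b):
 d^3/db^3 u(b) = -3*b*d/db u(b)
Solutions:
 u(b) = C1 + Integral(C2*airyai(-3^(1/3)*b) + C3*airybi(-3^(1/3)*b), b)


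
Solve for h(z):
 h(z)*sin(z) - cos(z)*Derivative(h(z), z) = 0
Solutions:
 h(z) = C1/cos(z)


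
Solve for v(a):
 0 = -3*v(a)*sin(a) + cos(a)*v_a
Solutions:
 v(a) = C1/cos(a)^3


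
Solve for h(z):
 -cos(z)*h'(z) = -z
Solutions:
 h(z) = C1 + Integral(z/cos(z), z)


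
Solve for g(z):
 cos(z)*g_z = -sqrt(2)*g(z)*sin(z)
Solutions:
 g(z) = C1*cos(z)^(sqrt(2))


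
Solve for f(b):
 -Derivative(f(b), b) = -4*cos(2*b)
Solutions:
 f(b) = C1 + 2*sin(2*b)


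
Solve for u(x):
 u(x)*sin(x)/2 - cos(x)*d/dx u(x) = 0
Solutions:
 u(x) = C1/sqrt(cos(x))


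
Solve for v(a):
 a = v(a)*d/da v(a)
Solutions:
 v(a) = -sqrt(C1 + a^2)
 v(a) = sqrt(C1 + a^2)


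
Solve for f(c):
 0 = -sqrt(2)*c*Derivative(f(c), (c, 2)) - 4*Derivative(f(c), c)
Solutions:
 f(c) = C1 + C2*c^(1 - 2*sqrt(2))


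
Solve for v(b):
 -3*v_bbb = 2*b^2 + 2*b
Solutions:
 v(b) = C1 + C2*b + C3*b^2 - b^5/90 - b^4/36


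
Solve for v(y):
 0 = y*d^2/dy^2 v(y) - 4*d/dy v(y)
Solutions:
 v(y) = C1 + C2*y^5


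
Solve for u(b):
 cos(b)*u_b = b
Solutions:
 u(b) = C1 + Integral(b/cos(b), b)


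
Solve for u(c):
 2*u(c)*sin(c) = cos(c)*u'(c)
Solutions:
 u(c) = C1/cos(c)^2


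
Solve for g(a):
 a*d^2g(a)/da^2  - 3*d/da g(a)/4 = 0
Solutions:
 g(a) = C1 + C2*a^(7/4)


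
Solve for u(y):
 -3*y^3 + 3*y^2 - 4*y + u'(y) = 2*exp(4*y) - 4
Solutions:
 u(y) = C1 + 3*y^4/4 - y^3 + 2*y^2 - 4*y + exp(4*y)/2


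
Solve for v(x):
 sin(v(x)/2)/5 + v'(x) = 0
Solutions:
 x/5 + log(cos(v(x)/2) - 1) - log(cos(v(x)/2) + 1) = C1


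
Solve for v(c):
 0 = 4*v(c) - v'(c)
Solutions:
 v(c) = C1*exp(4*c)


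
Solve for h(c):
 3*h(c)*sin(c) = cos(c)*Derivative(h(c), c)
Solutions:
 h(c) = C1/cos(c)^3


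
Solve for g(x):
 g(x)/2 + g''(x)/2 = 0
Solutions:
 g(x) = C1*sin(x) + C2*cos(x)


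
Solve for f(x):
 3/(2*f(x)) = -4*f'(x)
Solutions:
 f(x) = -sqrt(C1 - 3*x)/2
 f(x) = sqrt(C1 - 3*x)/2


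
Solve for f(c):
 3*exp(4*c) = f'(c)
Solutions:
 f(c) = C1 + 3*exp(4*c)/4


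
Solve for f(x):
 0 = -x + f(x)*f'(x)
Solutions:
 f(x) = -sqrt(C1 + x^2)
 f(x) = sqrt(C1 + x^2)


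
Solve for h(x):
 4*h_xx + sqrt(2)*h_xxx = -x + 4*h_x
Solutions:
 h(x) = C1 + C2*exp(sqrt(2)*x*(-1 + sqrt(1 + sqrt(2)))) + C3*exp(-sqrt(2)*x*(1 + sqrt(1 + sqrt(2)))) + x^2/8 + x/4


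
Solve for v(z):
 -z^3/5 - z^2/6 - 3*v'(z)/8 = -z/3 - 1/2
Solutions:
 v(z) = C1 - 2*z^4/15 - 4*z^3/27 + 4*z^2/9 + 4*z/3


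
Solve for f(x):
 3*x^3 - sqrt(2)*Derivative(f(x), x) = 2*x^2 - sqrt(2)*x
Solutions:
 f(x) = C1 + 3*sqrt(2)*x^4/8 - sqrt(2)*x^3/3 + x^2/2


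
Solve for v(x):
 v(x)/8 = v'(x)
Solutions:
 v(x) = C1*exp(x/8)


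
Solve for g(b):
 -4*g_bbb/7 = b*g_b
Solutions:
 g(b) = C1 + Integral(C2*airyai(-14^(1/3)*b/2) + C3*airybi(-14^(1/3)*b/2), b)


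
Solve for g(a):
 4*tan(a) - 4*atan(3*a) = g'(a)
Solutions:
 g(a) = C1 - 4*a*atan(3*a) + 2*log(9*a^2 + 1)/3 - 4*log(cos(a))


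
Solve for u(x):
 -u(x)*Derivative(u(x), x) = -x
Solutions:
 u(x) = -sqrt(C1 + x^2)
 u(x) = sqrt(C1 + x^2)


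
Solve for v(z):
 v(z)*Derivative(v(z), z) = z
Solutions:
 v(z) = -sqrt(C1 + z^2)
 v(z) = sqrt(C1 + z^2)


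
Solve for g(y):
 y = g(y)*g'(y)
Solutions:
 g(y) = -sqrt(C1 + y^2)
 g(y) = sqrt(C1 + y^2)


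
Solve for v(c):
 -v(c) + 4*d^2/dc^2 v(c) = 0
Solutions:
 v(c) = C1*exp(-c/2) + C2*exp(c/2)


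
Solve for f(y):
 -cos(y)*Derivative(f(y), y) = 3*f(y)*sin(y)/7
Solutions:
 f(y) = C1*cos(y)^(3/7)


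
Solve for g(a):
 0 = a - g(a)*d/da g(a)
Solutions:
 g(a) = -sqrt(C1 + a^2)
 g(a) = sqrt(C1 + a^2)


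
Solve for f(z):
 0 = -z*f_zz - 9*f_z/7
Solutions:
 f(z) = C1 + C2/z^(2/7)


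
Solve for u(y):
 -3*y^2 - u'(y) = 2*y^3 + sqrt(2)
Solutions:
 u(y) = C1 - y^4/2 - y^3 - sqrt(2)*y


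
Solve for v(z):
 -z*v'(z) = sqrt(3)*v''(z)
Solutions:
 v(z) = C1 + C2*erf(sqrt(2)*3^(3/4)*z/6)


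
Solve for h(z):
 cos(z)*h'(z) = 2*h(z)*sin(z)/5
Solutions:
 h(z) = C1/cos(z)^(2/5)


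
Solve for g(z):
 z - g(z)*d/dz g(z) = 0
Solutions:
 g(z) = -sqrt(C1 + z^2)
 g(z) = sqrt(C1 + z^2)


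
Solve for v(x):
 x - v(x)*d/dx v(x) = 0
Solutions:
 v(x) = -sqrt(C1 + x^2)
 v(x) = sqrt(C1 + x^2)


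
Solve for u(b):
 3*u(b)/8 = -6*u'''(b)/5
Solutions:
 u(b) = C3*exp(-2^(2/3)*5^(1/3)*b/4) + (C1*sin(2^(2/3)*sqrt(3)*5^(1/3)*b/8) + C2*cos(2^(2/3)*sqrt(3)*5^(1/3)*b/8))*exp(2^(2/3)*5^(1/3)*b/8)


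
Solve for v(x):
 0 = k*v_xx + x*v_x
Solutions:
 v(x) = C1 + C2*sqrt(k)*erf(sqrt(2)*x*sqrt(1/k)/2)


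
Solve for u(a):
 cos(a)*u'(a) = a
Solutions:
 u(a) = C1 + Integral(a/cos(a), a)


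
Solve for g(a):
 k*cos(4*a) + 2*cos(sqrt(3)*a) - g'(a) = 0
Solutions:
 g(a) = C1 + k*sin(4*a)/4 + 2*sqrt(3)*sin(sqrt(3)*a)/3


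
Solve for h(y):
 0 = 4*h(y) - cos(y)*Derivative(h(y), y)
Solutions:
 h(y) = C1*(sin(y)^2 + 2*sin(y) + 1)/(sin(y)^2 - 2*sin(y) + 1)


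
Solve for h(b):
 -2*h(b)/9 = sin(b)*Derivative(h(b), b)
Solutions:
 h(b) = C1*(cos(b) + 1)^(1/9)/(cos(b) - 1)^(1/9)


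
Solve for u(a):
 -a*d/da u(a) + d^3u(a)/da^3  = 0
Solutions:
 u(a) = C1 + Integral(C2*airyai(a) + C3*airybi(a), a)


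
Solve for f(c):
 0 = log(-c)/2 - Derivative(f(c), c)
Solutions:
 f(c) = C1 + c*log(-c)/2 - c/2


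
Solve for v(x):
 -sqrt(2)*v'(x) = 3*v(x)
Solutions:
 v(x) = C1*exp(-3*sqrt(2)*x/2)


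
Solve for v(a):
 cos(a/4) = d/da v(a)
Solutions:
 v(a) = C1 + 4*sin(a/4)


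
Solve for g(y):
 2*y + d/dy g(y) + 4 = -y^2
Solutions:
 g(y) = C1 - y^3/3 - y^2 - 4*y


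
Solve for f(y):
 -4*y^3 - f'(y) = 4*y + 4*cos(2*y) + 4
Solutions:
 f(y) = C1 - y^4 - 2*y^2 - 4*y - 2*sin(2*y)


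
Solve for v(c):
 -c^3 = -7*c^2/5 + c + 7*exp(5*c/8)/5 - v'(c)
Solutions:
 v(c) = C1 + c^4/4 - 7*c^3/15 + c^2/2 + 56*exp(5*c/8)/25


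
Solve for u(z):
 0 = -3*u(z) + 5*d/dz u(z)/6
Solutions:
 u(z) = C1*exp(18*z/5)


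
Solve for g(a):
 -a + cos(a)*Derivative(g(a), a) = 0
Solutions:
 g(a) = C1 + Integral(a/cos(a), a)


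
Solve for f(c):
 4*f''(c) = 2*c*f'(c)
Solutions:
 f(c) = C1 + C2*erfi(c/2)


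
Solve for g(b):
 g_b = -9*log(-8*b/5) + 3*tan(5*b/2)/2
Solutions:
 g(b) = C1 - 9*b*log(-b) - 27*b*log(2) + 9*b + 9*b*log(5) - 3*log(cos(5*b/2))/5


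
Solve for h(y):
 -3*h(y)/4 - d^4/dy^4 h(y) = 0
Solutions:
 h(y) = (C1*sin(3^(1/4)*y/2) + C2*cos(3^(1/4)*y/2))*exp(-3^(1/4)*y/2) + (C3*sin(3^(1/4)*y/2) + C4*cos(3^(1/4)*y/2))*exp(3^(1/4)*y/2)


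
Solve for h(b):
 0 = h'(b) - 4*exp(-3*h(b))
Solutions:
 h(b) = log(C1 + 12*b)/3
 h(b) = log((-3^(1/3) - 3^(5/6)*I)*(C1 + 4*b)^(1/3)/2)
 h(b) = log((-3^(1/3) + 3^(5/6)*I)*(C1 + 4*b)^(1/3)/2)


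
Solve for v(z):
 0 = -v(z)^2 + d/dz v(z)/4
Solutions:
 v(z) = -1/(C1 + 4*z)


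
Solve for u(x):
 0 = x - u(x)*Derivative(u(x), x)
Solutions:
 u(x) = -sqrt(C1 + x^2)
 u(x) = sqrt(C1 + x^2)


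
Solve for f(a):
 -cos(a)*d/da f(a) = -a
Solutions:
 f(a) = C1 + Integral(a/cos(a), a)


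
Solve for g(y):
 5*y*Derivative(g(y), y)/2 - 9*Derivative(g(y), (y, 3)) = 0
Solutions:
 g(y) = C1 + Integral(C2*airyai(60^(1/3)*y/6) + C3*airybi(60^(1/3)*y/6), y)


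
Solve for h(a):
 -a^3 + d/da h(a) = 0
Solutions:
 h(a) = C1 + a^4/4


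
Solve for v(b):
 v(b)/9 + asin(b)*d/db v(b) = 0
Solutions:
 v(b) = C1*exp(-Integral(1/asin(b), b)/9)


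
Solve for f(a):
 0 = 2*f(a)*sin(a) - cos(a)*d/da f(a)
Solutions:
 f(a) = C1/cos(a)^2


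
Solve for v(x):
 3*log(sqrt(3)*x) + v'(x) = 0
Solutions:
 v(x) = C1 - 3*x*log(x) - 3*x*log(3)/2 + 3*x


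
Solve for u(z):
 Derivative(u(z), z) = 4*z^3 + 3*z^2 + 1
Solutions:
 u(z) = C1 + z^4 + z^3 + z


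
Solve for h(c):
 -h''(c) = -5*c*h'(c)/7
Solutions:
 h(c) = C1 + C2*erfi(sqrt(70)*c/14)


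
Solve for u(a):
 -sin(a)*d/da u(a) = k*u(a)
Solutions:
 u(a) = C1*exp(k*(-log(cos(a) - 1) + log(cos(a) + 1))/2)


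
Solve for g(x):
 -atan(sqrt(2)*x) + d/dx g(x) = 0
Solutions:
 g(x) = C1 + x*atan(sqrt(2)*x) - sqrt(2)*log(2*x^2 + 1)/4


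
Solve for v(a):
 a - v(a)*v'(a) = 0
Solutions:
 v(a) = -sqrt(C1 + a^2)
 v(a) = sqrt(C1 + a^2)


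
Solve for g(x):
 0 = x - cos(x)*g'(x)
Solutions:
 g(x) = C1 + Integral(x/cos(x), x)


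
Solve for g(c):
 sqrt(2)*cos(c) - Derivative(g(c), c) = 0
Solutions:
 g(c) = C1 + sqrt(2)*sin(c)


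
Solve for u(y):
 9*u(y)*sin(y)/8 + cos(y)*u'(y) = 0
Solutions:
 u(y) = C1*cos(y)^(9/8)


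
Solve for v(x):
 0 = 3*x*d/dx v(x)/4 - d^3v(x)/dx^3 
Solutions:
 v(x) = C1 + Integral(C2*airyai(6^(1/3)*x/2) + C3*airybi(6^(1/3)*x/2), x)


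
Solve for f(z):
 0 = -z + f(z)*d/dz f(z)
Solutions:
 f(z) = -sqrt(C1 + z^2)
 f(z) = sqrt(C1 + z^2)


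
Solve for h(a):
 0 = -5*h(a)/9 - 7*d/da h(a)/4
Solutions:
 h(a) = C1*exp(-20*a/63)


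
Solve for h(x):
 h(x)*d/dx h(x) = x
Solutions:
 h(x) = -sqrt(C1 + x^2)
 h(x) = sqrt(C1 + x^2)


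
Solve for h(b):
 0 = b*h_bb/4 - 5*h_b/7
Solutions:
 h(b) = C1 + C2*b^(27/7)


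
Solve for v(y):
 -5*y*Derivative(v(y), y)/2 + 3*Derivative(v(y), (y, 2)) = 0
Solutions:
 v(y) = C1 + C2*erfi(sqrt(15)*y/6)


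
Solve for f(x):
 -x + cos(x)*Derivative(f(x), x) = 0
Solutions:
 f(x) = C1 + Integral(x/cos(x), x)


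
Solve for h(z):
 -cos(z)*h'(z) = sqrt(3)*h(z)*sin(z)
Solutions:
 h(z) = C1*cos(z)^(sqrt(3))


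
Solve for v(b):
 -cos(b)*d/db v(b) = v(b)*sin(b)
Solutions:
 v(b) = C1*cos(b)


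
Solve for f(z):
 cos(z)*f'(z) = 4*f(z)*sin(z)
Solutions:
 f(z) = C1/cos(z)^4


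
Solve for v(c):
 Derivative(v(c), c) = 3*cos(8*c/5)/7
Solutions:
 v(c) = C1 + 15*sin(8*c/5)/56


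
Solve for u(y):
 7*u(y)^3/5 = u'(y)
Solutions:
 u(y) = -sqrt(10)*sqrt(-1/(C1 + 7*y))/2
 u(y) = sqrt(10)*sqrt(-1/(C1 + 7*y))/2


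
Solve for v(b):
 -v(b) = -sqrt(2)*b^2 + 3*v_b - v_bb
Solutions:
 v(b) = C1*exp(b*(3 - sqrt(13))/2) + C2*exp(b*(3 + sqrt(13))/2) + sqrt(2)*b^2 - 6*sqrt(2)*b + 20*sqrt(2)


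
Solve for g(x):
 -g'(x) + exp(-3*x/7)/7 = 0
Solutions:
 g(x) = C1 - exp(-3*x/7)/3


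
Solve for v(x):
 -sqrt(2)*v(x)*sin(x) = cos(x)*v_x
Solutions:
 v(x) = C1*cos(x)^(sqrt(2))


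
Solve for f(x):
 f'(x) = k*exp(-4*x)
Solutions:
 f(x) = C1 - k*exp(-4*x)/4


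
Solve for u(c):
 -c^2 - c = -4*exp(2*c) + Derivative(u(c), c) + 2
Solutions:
 u(c) = C1 - c^3/3 - c^2/2 - 2*c + 2*exp(2*c)


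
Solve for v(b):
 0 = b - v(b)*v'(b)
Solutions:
 v(b) = -sqrt(C1 + b^2)
 v(b) = sqrt(C1 + b^2)


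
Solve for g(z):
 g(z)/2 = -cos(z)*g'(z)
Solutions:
 g(z) = C1*(sin(z) - 1)^(1/4)/(sin(z) + 1)^(1/4)


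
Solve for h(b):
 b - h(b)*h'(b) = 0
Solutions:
 h(b) = -sqrt(C1 + b^2)
 h(b) = sqrt(C1 + b^2)


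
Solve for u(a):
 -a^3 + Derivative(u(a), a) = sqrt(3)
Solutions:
 u(a) = C1 + a^4/4 + sqrt(3)*a


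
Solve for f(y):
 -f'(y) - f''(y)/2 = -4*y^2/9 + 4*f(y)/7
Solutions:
 f(y) = 7*y^2/9 - 49*y/18 + (C1*sin(sqrt(7)*y/7) + C2*cos(sqrt(7)*y/7))*exp(-y) + 245/72


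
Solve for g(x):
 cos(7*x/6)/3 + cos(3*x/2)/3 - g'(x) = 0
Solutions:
 g(x) = C1 + 2*sin(7*x/6)/7 + 2*sin(3*x/2)/9


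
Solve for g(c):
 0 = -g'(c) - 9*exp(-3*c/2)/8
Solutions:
 g(c) = C1 + 3*exp(-3*c/2)/4


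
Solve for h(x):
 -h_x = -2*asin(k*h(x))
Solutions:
 Integral(1/asin(_y*k), (_y, h(x))) = C1 + 2*x


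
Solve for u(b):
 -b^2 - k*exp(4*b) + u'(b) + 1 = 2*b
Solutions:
 u(b) = C1 + b^3/3 + b^2 - b + k*exp(4*b)/4


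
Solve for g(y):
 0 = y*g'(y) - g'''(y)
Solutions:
 g(y) = C1 + Integral(C2*airyai(y) + C3*airybi(y), y)


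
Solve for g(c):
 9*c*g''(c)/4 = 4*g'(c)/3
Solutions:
 g(c) = C1 + C2*c^(43/27)


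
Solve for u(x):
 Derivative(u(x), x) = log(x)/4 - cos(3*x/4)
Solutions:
 u(x) = C1 + x*log(x)/4 - x/4 - 4*sin(3*x/4)/3


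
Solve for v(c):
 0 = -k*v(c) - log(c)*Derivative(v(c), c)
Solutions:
 v(c) = C1*exp(-k*li(c))


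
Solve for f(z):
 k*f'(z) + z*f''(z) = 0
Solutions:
 f(z) = C1 + z^(1 - re(k))*(C2*sin(log(z)*Abs(im(k))) + C3*cos(log(z)*im(k)))


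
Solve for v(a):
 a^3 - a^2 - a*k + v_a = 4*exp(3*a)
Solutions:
 v(a) = C1 - a^4/4 + a^3/3 + a^2*k/2 + 4*exp(3*a)/3


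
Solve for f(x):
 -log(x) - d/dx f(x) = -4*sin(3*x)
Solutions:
 f(x) = C1 - x*log(x) + x - 4*cos(3*x)/3


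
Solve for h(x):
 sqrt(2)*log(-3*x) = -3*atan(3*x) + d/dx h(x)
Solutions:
 h(x) = C1 + sqrt(2)*x*(log(-x) - 1) + 3*x*atan(3*x) + sqrt(2)*x*log(3) - log(9*x^2 + 1)/2


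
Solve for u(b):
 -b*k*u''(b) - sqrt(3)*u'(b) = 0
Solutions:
 u(b) = C1 + b^(((re(k) - sqrt(3))*re(k) + im(k)^2)/(re(k)^2 + im(k)^2))*(C2*sin(sqrt(3)*log(b)*Abs(im(k))/(re(k)^2 + im(k)^2)) + C3*cos(sqrt(3)*log(b)*im(k)/(re(k)^2 + im(k)^2)))


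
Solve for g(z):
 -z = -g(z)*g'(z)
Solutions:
 g(z) = -sqrt(C1 + z^2)
 g(z) = sqrt(C1 + z^2)


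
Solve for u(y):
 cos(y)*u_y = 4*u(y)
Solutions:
 u(y) = C1*(sin(y)^2 + 2*sin(y) + 1)/(sin(y)^2 - 2*sin(y) + 1)


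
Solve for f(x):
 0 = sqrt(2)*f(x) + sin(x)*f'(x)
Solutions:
 f(x) = C1*(cos(x) + 1)^(sqrt(2)/2)/(cos(x) - 1)^(sqrt(2)/2)


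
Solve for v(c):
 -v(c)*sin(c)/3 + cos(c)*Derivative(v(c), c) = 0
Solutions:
 v(c) = C1/cos(c)^(1/3)


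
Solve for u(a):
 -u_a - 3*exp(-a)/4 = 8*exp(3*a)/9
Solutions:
 u(a) = C1 - 8*exp(3*a)/27 + 3*exp(-a)/4


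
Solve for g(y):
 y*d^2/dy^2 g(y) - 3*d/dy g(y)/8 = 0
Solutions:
 g(y) = C1 + C2*y^(11/8)


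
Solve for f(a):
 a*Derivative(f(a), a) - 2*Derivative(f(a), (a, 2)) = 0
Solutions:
 f(a) = C1 + C2*erfi(a/2)


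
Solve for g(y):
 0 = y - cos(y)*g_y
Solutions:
 g(y) = C1 + Integral(y/cos(y), y)


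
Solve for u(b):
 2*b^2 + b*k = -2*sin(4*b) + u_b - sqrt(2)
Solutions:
 u(b) = C1 + 2*b^3/3 + b^2*k/2 + sqrt(2)*b - cos(4*b)/2


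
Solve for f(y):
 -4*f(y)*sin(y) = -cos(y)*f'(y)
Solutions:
 f(y) = C1/cos(y)^4


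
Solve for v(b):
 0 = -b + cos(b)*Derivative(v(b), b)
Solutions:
 v(b) = C1 + Integral(b/cos(b), b)


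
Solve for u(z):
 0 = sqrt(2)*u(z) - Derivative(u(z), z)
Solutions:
 u(z) = C1*exp(sqrt(2)*z)


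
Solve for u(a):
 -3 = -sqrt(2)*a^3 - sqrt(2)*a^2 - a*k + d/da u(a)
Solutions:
 u(a) = C1 + sqrt(2)*a^4/4 + sqrt(2)*a^3/3 + a^2*k/2 - 3*a


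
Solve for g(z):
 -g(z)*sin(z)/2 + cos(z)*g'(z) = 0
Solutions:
 g(z) = C1/sqrt(cos(z))


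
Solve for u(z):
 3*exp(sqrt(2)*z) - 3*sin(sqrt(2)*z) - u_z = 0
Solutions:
 u(z) = C1 + 3*sqrt(2)*exp(sqrt(2)*z)/2 + 3*sqrt(2)*cos(sqrt(2)*z)/2


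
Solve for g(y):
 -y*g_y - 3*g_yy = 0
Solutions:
 g(y) = C1 + C2*erf(sqrt(6)*y/6)


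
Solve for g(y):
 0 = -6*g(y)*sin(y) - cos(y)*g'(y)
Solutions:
 g(y) = C1*cos(y)^6


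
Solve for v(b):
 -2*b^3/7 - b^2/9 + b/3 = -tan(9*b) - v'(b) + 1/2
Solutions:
 v(b) = C1 + b^4/14 + b^3/27 - b^2/6 + b/2 + log(cos(9*b))/9


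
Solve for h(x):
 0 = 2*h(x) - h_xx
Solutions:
 h(x) = C1*exp(-sqrt(2)*x) + C2*exp(sqrt(2)*x)


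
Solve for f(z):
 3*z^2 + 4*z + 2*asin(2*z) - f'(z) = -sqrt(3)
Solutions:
 f(z) = C1 + z^3 + 2*z^2 + 2*z*asin(2*z) + sqrt(3)*z + sqrt(1 - 4*z^2)


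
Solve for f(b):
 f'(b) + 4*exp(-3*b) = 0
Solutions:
 f(b) = C1 + 4*exp(-3*b)/3


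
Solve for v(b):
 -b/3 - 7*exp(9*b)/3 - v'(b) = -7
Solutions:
 v(b) = C1 - b^2/6 + 7*b - 7*exp(9*b)/27


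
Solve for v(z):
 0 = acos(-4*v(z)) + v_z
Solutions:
 Integral(1/acos(-4*_y), (_y, v(z))) = C1 - z


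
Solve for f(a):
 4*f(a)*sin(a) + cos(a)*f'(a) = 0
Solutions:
 f(a) = C1*cos(a)^4


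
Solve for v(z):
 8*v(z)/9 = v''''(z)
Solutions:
 v(z) = C1*exp(-2^(3/4)*sqrt(3)*z/3) + C2*exp(2^(3/4)*sqrt(3)*z/3) + C3*sin(2^(3/4)*sqrt(3)*z/3) + C4*cos(2^(3/4)*sqrt(3)*z/3)


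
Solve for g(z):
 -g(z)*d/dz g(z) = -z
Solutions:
 g(z) = -sqrt(C1 + z^2)
 g(z) = sqrt(C1 + z^2)


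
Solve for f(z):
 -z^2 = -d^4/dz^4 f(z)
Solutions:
 f(z) = C1 + C2*z + C3*z^2 + C4*z^3 + z^6/360


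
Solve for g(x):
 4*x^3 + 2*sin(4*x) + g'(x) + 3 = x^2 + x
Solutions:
 g(x) = C1 - x^4 + x^3/3 + x^2/2 - 3*x + cos(4*x)/2


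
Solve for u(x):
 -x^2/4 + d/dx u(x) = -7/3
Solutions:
 u(x) = C1 + x^3/12 - 7*x/3


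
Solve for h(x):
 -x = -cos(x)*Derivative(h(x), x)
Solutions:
 h(x) = C1 + Integral(x/cos(x), x)


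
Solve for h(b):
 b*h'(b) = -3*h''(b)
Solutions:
 h(b) = C1 + C2*erf(sqrt(6)*b/6)


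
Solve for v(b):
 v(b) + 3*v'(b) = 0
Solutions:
 v(b) = C1*exp(-b/3)


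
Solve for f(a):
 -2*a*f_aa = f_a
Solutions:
 f(a) = C1 + C2*sqrt(a)


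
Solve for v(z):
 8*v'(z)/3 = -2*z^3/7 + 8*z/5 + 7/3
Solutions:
 v(z) = C1 - 3*z^4/112 + 3*z^2/10 + 7*z/8


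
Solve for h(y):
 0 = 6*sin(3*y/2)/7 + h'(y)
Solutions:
 h(y) = C1 + 4*cos(3*y/2)/7


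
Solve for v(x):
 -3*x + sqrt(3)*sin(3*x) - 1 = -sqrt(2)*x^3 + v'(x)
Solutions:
 v(x) = C1 + sqrt(2)*x^4/4 - 3*x^2/2 - x - sqrt(3)*cos(3*x)/3


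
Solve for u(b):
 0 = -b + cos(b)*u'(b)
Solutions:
 u(b) = C1 + Integral(b/cos(b), b)


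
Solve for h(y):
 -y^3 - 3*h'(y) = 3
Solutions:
 h(y) = C1 - y^4/12 - y


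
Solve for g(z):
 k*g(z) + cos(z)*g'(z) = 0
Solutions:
 g(z) = C1*exp(k*(log(sin(z) - 1) - log(sin(z) + 1))/2)


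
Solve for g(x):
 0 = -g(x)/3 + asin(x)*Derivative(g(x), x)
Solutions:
 g(x) = C1*exp(Integral(1/asin(x), x)/3)


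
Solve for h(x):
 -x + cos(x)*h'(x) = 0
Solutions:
 h(x) = C1 + Integral(x/cos(x), x)


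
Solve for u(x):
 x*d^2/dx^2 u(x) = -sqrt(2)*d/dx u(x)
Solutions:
 u(x) = C1 + C2*x^(1 - sqrt(2))


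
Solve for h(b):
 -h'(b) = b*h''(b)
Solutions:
 h(b) = C1 + C2*log(b)


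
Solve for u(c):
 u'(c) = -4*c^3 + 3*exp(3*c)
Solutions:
 u(c) = C1 - c^4 + exp(3*c)


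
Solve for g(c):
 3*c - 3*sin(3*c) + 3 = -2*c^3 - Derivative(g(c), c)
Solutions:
 g(c) = C1 - c^4/2 - 3*c^2/2 - 3*c - cos(3*c)


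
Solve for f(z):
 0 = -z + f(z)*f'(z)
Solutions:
 f(z) = -sqrt(C1 + z^2)
 f(z) = sqrt(C1 + z^2)


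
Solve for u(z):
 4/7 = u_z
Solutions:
 u(z) = C1 + 4*z/7


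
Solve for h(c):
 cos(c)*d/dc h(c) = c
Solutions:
 h(c) = C1 + Integral(c/cos(c), c)


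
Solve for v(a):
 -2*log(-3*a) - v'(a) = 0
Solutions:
 v(a) = C1 - 2*a*log(-a) + 2*a*(1 - log(3))


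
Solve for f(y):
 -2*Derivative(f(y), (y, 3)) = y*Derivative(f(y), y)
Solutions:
 f(y) = C1 + Integral(C2*airyai(-2^(2/3)*y/2) + C3*airybi(-2^(2/3)*y/2), y)


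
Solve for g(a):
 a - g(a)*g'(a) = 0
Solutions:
 g(a) = -sqrt(C1 + a^2)
 g(a) = sqrt(C1 + a^2)


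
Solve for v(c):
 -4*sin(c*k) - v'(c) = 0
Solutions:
 v(c) = C1 + 4*cos(c*k)/k


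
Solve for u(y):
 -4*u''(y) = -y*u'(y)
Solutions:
 u(y) = C1 + C2*erfi(sqrt(2)*y/4)


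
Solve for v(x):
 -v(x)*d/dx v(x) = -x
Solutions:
 v(x) = -sqrt(C1 + x^2)
 v(x) = sqrt(C1 + x^2)


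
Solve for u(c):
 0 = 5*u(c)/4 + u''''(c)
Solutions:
 u(c) = (C1*sin(5^(1/4)*c/2) + C2*cos(5^(1/4)*c/2))*exp(-5^(1/4)*c/2) + (C3*sin(5^(1/4)*c/2) + C4*cos(5^(1/4)*c/2))*exp(5^(1/4)*c/2)


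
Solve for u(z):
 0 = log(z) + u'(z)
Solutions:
 u(z) = C1 - z*log(z) + z


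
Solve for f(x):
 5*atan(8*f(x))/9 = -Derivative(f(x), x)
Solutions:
 Integral(1/atan(8*_y), (_y, f(x))) = C1 - 5*x/9


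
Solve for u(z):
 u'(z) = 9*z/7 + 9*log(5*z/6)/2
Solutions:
 u(z) = C1 + 9*z^2/14 + 9*z*log(z)/2 - 9*z*log(6)/2 - 9*z/2 + 9*z*log(5)/2


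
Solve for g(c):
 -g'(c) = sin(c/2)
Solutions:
 g(c) = C1 + 2*cos(c/2)


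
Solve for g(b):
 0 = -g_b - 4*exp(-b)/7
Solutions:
 g(b) = C1 + 4*exp(-b)/7


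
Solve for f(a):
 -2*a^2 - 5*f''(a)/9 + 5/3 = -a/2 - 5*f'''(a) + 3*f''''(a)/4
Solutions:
 f(a) = C1 + C2*a + C3*exp(2*a*(15 - sqrt(210))/9) + C4*exp(2*a*(sqrt(210) + 15)/9) - 3*a^4/10 - 213*a^3/20 - 28119*a^2/100


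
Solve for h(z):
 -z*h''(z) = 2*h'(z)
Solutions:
 h(z) = C1 + C2/z


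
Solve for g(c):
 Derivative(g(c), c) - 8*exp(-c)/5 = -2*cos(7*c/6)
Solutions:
 g(c) = C1 - 12*sin(7*c/6)/7 - 8*exp(-c)/5


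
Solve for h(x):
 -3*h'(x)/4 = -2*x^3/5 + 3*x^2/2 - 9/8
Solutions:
 h(x) = C1 + 2*x^4/15 - 2*x^3/3 + 3*x/2


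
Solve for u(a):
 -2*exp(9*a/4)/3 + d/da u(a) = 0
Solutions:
 u(a) = C1 + 8*exp(9*a/4)/27


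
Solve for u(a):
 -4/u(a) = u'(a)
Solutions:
 u(a) = -sqrt(C1 - 8*a)
 u(a) = sqrt(C1 - 8*a)


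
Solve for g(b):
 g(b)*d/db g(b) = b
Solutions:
 g(b) = -sqrt(C1 + b^2)
 g(b) = sqrt(C1 + b^2)


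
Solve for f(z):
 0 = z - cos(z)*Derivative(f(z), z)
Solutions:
 f(z) = C1 + Integral(z/cos(z), z)


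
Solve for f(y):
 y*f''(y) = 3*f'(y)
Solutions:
 f(y) = C1 + C2*y^4


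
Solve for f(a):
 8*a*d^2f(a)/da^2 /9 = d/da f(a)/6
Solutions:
 f(a) = C1 + C2*a^(19/16)


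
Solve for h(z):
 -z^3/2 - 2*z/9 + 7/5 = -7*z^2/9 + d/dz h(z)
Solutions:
 h(z) = C1 - z^4/8 + 7*z^3/27 - z^2/9 + 7*z/5


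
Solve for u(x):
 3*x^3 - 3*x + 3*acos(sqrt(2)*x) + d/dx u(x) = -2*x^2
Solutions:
 u(x) = C1 - 3*x^4/4 - 2*x^3/3 + 3*x^2/2 - 3*x*acos(sqrt(2)*x) + 3*sqrt(2)*sqrt(1 - 2*x^2)/2


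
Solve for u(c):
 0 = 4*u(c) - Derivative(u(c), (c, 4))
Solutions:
 u(c) = C1*exp(-sqrt(2)*c) + C2*exp(sqrt(2)*c) + C3*sin(sqrt(2)*c) + C4*cos(sqrt(2)*c)


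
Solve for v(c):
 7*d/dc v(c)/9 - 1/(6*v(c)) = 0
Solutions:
 v(c) = -sqrt(C1 + 21*c)/7
 v(c) = sqrt(C1 + 21*c)/7


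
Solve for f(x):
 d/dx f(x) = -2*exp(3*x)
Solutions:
 f(x) = C1 - 2*exp(3*x)/3


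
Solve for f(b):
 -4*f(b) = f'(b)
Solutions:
 f(b) = C1*exp(-4*b)


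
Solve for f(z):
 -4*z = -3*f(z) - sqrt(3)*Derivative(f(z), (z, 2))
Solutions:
 f(z) = C1*sin(3^(1/4)*z) + C2*cos(3^(1/4)*z) + 4*z/3


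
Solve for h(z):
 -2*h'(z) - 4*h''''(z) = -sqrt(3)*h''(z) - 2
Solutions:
 h(z) = C1 + C2*exp(z*(3^(5/6)/(sqrt(36 - sqrt(3)) + 6)^(1/3) + 3^(2/3)*(sqrt(36 - sqrt(3)) + 6)^(1/3))/12)*sin(z*(-3^(1/6)*(sqrt(36 - sqrt(3)) + 6)^(1/3) + 3^(1/3)/(sqrt(36 - sqrt(3)) + 6)^(1/3))/4) + C3*exp(z*(3^(5/6)/(sqrt(36 - sqrt(3)) + 6)^(1/3) + 3^(2/3)*(sqrt(36 - sqrt(3)) + 6)^(1/3))/12)*cos(z*(-3^(1/6)*(sqrt(36 - sqrt(3)) + 6)^(1/3) + 3^(1/3)/(sqrt(36 - sqrt(3)) + 6)^(1/3))/4) + C4*exp(-z*(3^(5/6)/(sqrt(36 - sqrt(3)) + 6)^(1/3) + 3^(2/3)*(sqrt(36 - sqrt(3)) + 6)^(1/3))/6) + z


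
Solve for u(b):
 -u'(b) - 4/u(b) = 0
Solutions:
 u(b) = -sqrt(C1 - 8*b)
 u(b) = sqrt(C1 - 8*b)


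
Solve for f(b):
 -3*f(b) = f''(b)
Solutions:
 f(b) = C1*sin(sqrt(3)*b) + C2*cos(sqrt(3)*b)


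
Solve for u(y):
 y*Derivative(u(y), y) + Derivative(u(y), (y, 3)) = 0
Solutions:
 u(y) = C1 + Integral(C2*airyai(-y) + C3*airybi(-y), y)


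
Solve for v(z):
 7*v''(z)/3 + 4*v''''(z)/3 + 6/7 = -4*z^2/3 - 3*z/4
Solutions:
 v(z) = C1 + C2*z + C3*sin(sqrt(7)*z/2) + C4*cos(sqrt(7)*z/2) - z^4/21 - 3*z^3/56 + z^2/7


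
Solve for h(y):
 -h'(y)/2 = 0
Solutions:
 h(y) = C1


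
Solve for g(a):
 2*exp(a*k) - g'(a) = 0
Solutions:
 g(a) = C1 + 2*exp(a*k)/k


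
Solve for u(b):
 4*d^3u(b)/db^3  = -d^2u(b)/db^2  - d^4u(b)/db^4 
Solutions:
 u(b) = C1 + C2*b + C3*exp(b*(-2 + sqrt(3))) + C4*exp(-b*(sqrt(3) + 2))


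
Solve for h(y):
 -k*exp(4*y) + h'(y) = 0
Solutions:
 h(y) = C1 + k*exp(4*y)/4
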